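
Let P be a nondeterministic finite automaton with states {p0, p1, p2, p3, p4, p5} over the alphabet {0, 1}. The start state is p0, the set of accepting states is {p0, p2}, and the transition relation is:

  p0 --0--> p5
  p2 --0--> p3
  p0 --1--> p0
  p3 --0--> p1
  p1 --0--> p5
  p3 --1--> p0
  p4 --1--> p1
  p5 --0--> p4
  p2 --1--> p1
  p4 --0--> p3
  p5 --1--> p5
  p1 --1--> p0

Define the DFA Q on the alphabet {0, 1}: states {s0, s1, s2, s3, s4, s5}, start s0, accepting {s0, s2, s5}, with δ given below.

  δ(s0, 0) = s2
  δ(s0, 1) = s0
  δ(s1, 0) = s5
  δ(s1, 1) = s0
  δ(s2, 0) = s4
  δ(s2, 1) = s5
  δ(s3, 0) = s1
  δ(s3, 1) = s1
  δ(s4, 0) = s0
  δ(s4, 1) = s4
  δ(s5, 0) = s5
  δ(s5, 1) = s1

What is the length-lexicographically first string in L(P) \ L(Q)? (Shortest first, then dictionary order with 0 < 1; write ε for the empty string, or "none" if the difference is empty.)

The string 0011 is accepted by P but not by Q.
No shorter string lies in the difference, and 0011 is the lexicographically first length-4 string in L(P) \ L(Q).

0011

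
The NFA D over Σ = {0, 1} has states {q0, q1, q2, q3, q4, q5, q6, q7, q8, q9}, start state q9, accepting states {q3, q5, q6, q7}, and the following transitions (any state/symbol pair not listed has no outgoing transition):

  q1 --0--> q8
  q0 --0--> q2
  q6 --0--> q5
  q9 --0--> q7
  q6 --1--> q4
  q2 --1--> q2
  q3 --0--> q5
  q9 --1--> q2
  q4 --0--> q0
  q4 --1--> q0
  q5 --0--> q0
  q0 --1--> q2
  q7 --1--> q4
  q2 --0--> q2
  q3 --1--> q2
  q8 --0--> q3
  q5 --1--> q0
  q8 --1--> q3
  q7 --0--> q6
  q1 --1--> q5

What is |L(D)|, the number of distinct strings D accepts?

3

The useful subgraph on states {q5, q6, q7, q9} is acyclic, so L(D) is finite; the longest accepting path visits 4 useful states, giving maximum string length 3.
Counting accepting paths from q9 by length: 1 of length 1, 1 of length 2, 1 of length 3. Total 3.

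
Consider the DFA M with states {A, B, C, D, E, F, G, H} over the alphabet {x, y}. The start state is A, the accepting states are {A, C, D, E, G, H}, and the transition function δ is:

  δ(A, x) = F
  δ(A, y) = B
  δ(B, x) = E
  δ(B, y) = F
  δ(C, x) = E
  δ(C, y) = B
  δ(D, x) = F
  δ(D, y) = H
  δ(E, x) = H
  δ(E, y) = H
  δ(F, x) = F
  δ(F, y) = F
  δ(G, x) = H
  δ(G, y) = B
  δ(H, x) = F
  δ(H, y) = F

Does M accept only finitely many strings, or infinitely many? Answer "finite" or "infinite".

finite

The useful states (reachable from A and able to reach an accepting state) are {A, B, E, H}.
Restricted to these states the transition graph has no cycle, so every accepting path has bounded length and L is finite.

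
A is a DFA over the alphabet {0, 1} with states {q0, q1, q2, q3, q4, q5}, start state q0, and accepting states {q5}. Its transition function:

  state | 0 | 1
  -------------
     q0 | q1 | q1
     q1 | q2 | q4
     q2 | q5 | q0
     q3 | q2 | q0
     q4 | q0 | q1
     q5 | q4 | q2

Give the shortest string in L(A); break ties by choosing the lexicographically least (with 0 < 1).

A breadth-first search from q0 reaches an accepting state first via the path q0 → q1 → q2 → q5 on input 000.
No string of length < 3 is accepted (BFS exhausts all shorter strings without reaching an accepting state), and 000 is the lexicographically least accepting string of length 3.

000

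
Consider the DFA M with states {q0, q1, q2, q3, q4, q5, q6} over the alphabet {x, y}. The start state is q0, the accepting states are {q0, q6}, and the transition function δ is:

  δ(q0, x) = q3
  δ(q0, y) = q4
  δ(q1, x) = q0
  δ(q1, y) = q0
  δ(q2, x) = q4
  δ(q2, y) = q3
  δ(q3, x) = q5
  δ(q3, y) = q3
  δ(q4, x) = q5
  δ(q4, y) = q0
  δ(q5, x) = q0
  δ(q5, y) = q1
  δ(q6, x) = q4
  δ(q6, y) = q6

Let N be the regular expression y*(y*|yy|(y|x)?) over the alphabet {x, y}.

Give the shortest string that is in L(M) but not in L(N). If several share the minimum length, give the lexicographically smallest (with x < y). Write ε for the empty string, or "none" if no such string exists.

The string xxx is accepted by M but not by N.
No shorter string lies in the difference, and xxx is the lexicographically first length-3 string in L(M) \ L(N).

xxx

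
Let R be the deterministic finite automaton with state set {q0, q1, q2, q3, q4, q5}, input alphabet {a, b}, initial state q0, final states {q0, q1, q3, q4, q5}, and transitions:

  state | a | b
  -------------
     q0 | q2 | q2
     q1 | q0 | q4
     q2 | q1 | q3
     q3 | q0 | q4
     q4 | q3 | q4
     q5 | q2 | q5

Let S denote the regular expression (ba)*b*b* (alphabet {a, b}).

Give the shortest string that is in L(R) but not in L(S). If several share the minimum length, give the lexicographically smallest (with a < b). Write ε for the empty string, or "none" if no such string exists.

aa

The string aa is accepted by R but not by S.
No shorter string lies in the difference, and aa is the lexicographically first length-2 string in L(R) \ L(S).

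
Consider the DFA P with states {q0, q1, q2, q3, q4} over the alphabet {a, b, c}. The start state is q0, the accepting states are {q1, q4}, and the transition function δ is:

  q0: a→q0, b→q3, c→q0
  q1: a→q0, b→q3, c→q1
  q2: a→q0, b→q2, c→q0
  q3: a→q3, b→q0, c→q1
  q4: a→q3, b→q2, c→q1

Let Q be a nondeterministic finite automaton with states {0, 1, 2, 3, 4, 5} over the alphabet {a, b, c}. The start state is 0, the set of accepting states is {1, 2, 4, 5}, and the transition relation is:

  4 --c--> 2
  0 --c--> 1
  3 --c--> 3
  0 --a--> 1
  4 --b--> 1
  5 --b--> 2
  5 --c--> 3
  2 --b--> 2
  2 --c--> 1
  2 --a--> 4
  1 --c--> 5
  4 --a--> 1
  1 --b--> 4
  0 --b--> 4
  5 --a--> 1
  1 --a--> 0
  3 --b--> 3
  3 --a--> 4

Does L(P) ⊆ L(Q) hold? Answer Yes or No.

The string bacc is in L(P) but not in L(Q).
So L(P) ⊄ L(Q).

No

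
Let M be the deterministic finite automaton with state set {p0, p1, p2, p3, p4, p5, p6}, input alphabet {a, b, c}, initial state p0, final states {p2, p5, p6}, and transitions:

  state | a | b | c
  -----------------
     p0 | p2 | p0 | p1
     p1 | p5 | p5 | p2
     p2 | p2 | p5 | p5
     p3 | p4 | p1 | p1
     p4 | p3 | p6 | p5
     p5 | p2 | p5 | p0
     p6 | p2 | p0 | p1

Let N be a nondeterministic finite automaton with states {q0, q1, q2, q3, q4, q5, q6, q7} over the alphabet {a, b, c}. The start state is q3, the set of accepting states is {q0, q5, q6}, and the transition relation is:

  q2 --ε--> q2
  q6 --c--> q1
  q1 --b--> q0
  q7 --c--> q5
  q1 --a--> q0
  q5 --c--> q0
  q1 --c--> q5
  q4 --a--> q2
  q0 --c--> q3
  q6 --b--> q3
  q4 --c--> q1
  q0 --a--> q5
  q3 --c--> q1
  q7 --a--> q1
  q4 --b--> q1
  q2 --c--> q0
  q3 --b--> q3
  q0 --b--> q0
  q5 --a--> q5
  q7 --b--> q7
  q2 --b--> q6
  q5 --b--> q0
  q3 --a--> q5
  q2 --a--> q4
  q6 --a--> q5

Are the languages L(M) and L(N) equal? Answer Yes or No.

Yes

Exploring the product automaton M × N from the start pair (p0, q3), following both machines on each input symbol, reaches 4 state pairs: (p0, q3), (p2, q5), (p1, q1), (p5, q0).
M accepts in {p2, p5, p6} and N accepts in {q0, q5, q6}. In every reachable pair the two components are either both accepting — (p2, q5), (p5, q0) — or both non-accepting, so no string is accepted by exactly one of the machines: L(M) \ L(N) and L(N) \ L(M) are both empty.
Hence every string is accepted by M iff it is accepted by N, and the two languages coincide.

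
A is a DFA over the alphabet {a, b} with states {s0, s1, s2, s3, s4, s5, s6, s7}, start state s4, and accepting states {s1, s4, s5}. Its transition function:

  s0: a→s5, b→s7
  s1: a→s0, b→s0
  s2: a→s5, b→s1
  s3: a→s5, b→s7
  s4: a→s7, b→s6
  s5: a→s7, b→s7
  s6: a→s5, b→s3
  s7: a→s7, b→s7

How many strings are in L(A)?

The useful subgraph on states {s3, s4, s5, s6} is acyclic, so L(A) is finite; the longest accepting path visits 4 useful states, giving maximum string length 3.
Counting accepting paths from s4 by length: 1 of length 0, 1 of length 2, 1 of length 3. Total 3.

3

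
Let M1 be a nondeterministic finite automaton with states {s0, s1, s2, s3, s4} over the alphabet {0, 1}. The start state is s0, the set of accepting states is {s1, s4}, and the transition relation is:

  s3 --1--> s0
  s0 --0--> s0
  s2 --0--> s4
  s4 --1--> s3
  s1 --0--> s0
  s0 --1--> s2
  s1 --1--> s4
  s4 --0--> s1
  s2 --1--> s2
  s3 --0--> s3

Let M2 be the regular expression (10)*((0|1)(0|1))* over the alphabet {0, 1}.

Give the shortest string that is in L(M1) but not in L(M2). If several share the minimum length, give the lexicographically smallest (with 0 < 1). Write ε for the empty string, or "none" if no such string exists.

The string 010 is accepted by M1 but not by M2.
No shorter string lies in the difference, and 010 is the lexicographically first length-3 string in L(M1) \ L(M2).

010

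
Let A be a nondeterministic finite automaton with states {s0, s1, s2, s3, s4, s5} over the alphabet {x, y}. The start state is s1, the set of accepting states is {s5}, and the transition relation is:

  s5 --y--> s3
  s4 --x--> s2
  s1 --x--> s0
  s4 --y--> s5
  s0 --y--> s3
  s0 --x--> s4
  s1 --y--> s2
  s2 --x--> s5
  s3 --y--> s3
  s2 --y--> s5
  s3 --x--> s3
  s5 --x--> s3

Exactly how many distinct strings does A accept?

The useful subgraph on states {s0, s1, s2, s4, s5} is acyclic, so L(A) is finite; the longest accepting path visits 5 useful states, giving maximum string length 4.
Counting accepting paths from s1 by length: 2 of length 2, 1 of length 3, 2 of length 4. Total 5.

5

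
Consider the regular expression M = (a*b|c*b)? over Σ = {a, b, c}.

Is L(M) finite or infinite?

infinite

The expression contains a Kleene star applied to a subexpression that matches at least one nonempty string, so it matches strings of unbounded length.
Hence L(M) is infinite.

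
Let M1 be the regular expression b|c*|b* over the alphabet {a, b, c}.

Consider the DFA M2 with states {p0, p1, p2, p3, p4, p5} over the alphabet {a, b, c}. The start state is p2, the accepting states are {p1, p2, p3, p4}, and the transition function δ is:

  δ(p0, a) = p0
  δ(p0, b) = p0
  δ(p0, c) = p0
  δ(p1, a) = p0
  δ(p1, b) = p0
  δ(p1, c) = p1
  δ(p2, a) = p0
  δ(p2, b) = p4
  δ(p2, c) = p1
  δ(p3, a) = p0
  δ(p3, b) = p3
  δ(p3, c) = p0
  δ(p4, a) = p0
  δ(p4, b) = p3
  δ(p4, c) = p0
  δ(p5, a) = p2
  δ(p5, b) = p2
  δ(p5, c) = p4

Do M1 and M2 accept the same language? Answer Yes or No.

Converting the expression M1 to a DFA (subset construction, then merging equivalent states) gives the minimal DFA with states {r0, r1, r2, r3}, start state r0, accepting states {r0, r2, r3} and transitions r0: a→r1, b→r2, c→r3; r1: a→r1, b→r1, c→r1; r2: a→r1, b→r2, c→r1; r3: a→r1, b→r1, c→r3.
Exploring the product automaton M1 × M2 from the start pair (r0, p2), following both machines on each input symbol, reaches 5 state pairs: (r0, p2), (r1, p0), (r2, p4), (r3, p1), (r2, p3).
M1 accepts in {r0, r2, r3} and M2 accepts in {p1, p2, p3, p4}. In every reachable pair the two components are either both accepting — (r0, p2), (r2, p4), (r3, p1), (r2, p3) — or both non-accepting, so no string is accepted by exactly one of the machines: L(M1) \ L(M2) and L(M2) \ L(M1) are both empty.
Hence every string is accepted by M1 iff it is accepted by M2, and the two languages coincide.

Yes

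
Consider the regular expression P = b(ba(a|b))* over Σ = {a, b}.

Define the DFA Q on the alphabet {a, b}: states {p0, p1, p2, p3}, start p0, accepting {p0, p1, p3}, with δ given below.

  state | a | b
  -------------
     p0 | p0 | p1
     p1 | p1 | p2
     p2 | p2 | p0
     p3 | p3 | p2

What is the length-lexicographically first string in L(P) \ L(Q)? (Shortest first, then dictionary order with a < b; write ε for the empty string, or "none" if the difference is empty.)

bbaa

The string bbaa is accepted by P but not by Q.
No shorter string lies in the difference, and bbaa is the lexicographically first length-4 string in L(P) \ L(Q).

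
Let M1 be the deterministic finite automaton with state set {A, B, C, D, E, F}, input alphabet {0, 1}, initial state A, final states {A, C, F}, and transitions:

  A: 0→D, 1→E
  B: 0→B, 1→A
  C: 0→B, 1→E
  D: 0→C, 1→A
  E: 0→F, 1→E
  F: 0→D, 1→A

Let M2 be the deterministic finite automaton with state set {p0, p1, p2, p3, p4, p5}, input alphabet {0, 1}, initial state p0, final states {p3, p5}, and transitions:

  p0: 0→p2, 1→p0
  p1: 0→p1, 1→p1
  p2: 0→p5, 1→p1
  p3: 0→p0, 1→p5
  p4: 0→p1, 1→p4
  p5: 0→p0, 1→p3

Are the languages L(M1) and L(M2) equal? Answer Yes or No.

The empty string ε is accepted by M1 but rejected by M2.
So L(M1) ≠ L(M2).

No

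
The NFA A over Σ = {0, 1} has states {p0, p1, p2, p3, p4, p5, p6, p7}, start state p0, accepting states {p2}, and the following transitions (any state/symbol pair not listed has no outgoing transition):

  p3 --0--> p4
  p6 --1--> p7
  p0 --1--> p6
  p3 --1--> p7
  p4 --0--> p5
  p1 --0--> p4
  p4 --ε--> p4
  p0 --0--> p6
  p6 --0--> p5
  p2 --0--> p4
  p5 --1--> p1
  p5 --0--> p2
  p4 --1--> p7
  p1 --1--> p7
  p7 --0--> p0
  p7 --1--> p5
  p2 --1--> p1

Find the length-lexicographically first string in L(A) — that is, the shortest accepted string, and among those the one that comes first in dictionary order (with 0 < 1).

A breadth-first search from p0 reaches an accepting state first via the path p0 → p6 → p5 → p2 on input 000.
No string of length < 3 is accepted (BFS exhausts all shorter strings without reaching an accepting state), and 000 is the lexicographically least accepting string of length 3.

000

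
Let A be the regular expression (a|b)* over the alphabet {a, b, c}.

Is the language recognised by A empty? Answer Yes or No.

No

The empty string ε matches the expression, so it belongs to L(A).
Since L(A) contains at least one string, it is not empty.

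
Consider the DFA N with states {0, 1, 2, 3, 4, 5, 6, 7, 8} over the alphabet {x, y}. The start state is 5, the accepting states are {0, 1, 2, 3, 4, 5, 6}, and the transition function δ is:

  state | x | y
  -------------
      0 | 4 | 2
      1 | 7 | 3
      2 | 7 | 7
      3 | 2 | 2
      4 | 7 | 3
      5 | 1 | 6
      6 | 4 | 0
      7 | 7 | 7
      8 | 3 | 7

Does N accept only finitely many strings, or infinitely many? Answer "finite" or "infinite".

finite

The useful states (reachable from 5 and able to reach an accepting state) are {0, 1, 2, 3, 4, 5, 6}.
Restricted to these states the transition graph has no cycle, so every accepting path has bounded length and L is finite.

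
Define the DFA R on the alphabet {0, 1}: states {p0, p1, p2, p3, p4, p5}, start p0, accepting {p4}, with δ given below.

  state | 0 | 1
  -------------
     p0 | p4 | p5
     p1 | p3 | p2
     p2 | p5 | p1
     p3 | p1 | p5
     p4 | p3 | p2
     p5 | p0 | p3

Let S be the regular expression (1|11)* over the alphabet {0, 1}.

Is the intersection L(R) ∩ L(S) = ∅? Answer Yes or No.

Yes

Converting the expression S to a DFA (subset construction, then merging equivalent states) gives the minimal DFA with states {s0, s1}, start state s0, accepting states {s0} and transitions s0: 0→s1, 1→s0; s1: 0→s1, 1→s1.
Exploring the product automaton R × S from the start pair (p0, s0), following both machines on each input symbol, reaches 9 state pairs: (p0, s0), (p4, s1), (p5, s0), (p3, s1), (p2, s1), (p0, s1), (p3, s0), (p1, s1), (p5, s1).
R accepts in {p4} and S accepts in {s0}; no reachable pair has both components accepting, so no string drives both machines to acceptance simultaneously and L(R) ∩ L(S) = ∅.
So no string is accepted by both, and the intersection is empty.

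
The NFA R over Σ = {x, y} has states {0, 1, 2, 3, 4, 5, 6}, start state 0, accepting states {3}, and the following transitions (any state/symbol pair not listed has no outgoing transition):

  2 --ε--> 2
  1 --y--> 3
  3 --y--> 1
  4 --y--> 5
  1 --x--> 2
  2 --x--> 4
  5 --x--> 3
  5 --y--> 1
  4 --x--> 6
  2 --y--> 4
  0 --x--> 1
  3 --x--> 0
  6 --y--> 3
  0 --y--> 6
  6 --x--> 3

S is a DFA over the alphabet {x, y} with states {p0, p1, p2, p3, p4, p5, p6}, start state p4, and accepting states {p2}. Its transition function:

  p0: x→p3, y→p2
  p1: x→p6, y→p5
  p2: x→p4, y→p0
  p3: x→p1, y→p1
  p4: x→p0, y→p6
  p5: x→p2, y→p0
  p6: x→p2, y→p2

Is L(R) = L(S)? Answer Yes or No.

Exploring the product automaton R × S from the start pair (0, p4), following both machines on each input symbol, reaches 7 state pairs: (0, p4), (1, p0), (6, p6), (2, p3), (3, p2), (4, p1), (5, p5).
R accepts in {3} and S accepts in {p2}. In every reachable pair the two components are either both accepting — (3, p2) — or both non-accepting, so no string is accepted by exactly one of the machines: L(R) \ L(S) and L(S) \ L(R) are both empty.
Hence every string is accepted by R iff it is accepted by S, and the two languages coincide.

Yes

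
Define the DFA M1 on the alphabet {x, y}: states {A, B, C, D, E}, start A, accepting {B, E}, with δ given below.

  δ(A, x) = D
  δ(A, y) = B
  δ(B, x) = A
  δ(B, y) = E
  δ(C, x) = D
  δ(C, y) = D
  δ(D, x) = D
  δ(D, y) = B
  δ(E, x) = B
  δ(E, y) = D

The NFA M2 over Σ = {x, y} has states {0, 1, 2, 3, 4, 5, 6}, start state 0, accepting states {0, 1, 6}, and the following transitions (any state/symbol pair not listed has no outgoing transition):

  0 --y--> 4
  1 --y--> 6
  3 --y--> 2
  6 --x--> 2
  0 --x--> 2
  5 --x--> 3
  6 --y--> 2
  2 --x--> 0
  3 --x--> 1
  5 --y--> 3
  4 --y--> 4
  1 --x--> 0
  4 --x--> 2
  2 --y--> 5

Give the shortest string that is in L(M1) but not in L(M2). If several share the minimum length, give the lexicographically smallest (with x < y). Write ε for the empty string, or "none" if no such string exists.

The string y is accepted by M1 but not by M2.
No shorter string lies in the difference, and y is the lexicographically first length-1 string in L(M1) \ L(M2).

y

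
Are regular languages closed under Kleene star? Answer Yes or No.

If R is a regular expression for L then R* denotes L*; on automata, add a new accepting start state with an ε-move into the old start state and ε-moves from every old accepting state back to it.
So the regular languages are closed under Kleene star.

Yes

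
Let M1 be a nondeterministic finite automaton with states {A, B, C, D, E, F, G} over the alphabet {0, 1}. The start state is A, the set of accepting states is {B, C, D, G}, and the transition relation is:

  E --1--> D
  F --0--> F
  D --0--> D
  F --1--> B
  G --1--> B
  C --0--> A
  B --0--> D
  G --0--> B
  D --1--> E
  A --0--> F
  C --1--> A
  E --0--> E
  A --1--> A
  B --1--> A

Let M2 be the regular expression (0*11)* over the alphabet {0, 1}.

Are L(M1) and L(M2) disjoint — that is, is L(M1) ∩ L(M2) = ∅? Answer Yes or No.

Yes

Converting the expression M2 to a DFA (subset construction, then merging equivalent states) gives the minimal DFA with states {r0, r1, r2, r3}, start state r0, accepting states {r0} and transitions r0: 0→r1, 1→r2; r1: 0→r1, 1→r2; r2: 0→r3, 1→r0; r3: 0→r3, 1→r3.
Exploring the product automaton M1 × M2 from the start pair (A, r0), following both machines on each input symbol, reaches 9 state pairs: (A, r0), (F, r1), (A, r2), (B, r2), (F, r3), (D, r3), (B, r3), (E, r3), (A, r3).
M1 accepts in {B, C, D, G} and M2 accepts in {r0}; no reachable pair has both components accepting, so no string drives both machines to acceptance simultaneously and L(M1) ∩ L(M2) = ∅.
So no string is accepted by both, and the intersection is empty.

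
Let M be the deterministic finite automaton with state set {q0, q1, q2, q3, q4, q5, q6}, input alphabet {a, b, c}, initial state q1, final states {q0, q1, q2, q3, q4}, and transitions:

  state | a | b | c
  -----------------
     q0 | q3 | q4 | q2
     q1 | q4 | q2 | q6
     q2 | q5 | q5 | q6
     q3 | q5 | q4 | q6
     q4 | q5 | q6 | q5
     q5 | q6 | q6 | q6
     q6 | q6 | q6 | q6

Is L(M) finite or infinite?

finite

The useful states (reachable from q1 and able to reach an accepting state) are {q1, q2, q4}.
Restricted to these states the transition graph has no cycle, so every accepting path has bounded length and L is finite.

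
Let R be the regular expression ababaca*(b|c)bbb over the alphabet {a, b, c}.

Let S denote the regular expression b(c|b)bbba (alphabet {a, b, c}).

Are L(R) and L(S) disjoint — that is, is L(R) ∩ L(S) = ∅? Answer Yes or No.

Yes

Converting the expression R to a DFA (subset construction, then merging equivalent states) gives the minimal DFA with states {r0, r1, r2, r3, r4, r5, r6, r7, r8, r9, r10, r11}, start state r0, accepting states {r11} and transitions r0: a→r1, b→r2, c→r2; r1: a→r2, b→r3, c→r2; r2: a→r2, b→r2, c→r2; r3: a→r4, b→r2, c→r2; r4: a→r2, b→r5, c→r2; r5: a→r6, b→r2, c→r2; r6: a→r2, b→r2, c→r7; r7: a→r7, b→r8, c→r8; r8: a→r2, b→r9, c→r2; r9: a→r2, b→r10, c→r2; r10: a→r2, b→r11, c→r2; r11: a→r2, b→r2, c→r2.
Converting the expression S to a DFA (subset construction, then merging equivalent states) gives the minimal DFA with states {s0, s1, s2, s3, s4, s5, s6, s7}, start state s0, accepting states {s7} and transitions s0: a→s1, b→s2, c→s1; s1: a→s1, b→s1, c→s1; s2: a→s1, b→s3, c→s3; s3: a→s1, b→s4, c→s1; s4: a→s1, b→s5, c→s1; s5: a→s1, b→s6, c→s1; s6: a→s7, b→s1, c→s1; s7: a→s1, b→s1, c→s1.
Exploring the product automaton R × S from the start pair (r0, s0), following both machines on each input symbol, reaches 18 state pairs: (r0, s0), (r1, s1), (r2, s2), (r2, s1), (r3, s1), (r2, s3), (r4, s1), (r2, s4), (r5, s1), (r2, s5), (r6, s1), (r2, s6), (r7, s1), (r2, s7), (r8, s1), (r9, s1), (r10, s1), (r11, s1).
R accepts in {r11} and S accepts in {s7}; no reachable pair has both components accepting, so no string drives both machines to acceptance simultaneously and L(R) ∩ L(S) = ∅.
So no string is accepted by both, and the intersection is empty.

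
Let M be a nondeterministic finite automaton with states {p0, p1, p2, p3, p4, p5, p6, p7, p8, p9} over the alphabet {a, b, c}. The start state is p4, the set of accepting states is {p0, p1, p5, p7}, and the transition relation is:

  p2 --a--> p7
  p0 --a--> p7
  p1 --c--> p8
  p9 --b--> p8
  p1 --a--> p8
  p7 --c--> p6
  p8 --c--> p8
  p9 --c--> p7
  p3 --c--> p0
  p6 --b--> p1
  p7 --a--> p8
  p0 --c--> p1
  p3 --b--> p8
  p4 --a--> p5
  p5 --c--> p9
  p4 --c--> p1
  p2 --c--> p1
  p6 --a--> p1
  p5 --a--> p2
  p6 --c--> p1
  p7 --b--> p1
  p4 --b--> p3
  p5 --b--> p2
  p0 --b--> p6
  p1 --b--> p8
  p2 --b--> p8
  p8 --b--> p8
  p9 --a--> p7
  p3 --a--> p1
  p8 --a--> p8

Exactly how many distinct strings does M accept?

35

The useful subgraph on states {p0, p1, p2, p3, p4, p5, p6, p7, p9} is acyclic, so L(M) is finite; the longest accepting path visits 6 useful states, giving maximum string length 5.
Counting accepting paths from p4 by length: 2 of length 1, 2 of length 2, 8 of length 3, 8 of length 4, 15 of length 5. Total 35.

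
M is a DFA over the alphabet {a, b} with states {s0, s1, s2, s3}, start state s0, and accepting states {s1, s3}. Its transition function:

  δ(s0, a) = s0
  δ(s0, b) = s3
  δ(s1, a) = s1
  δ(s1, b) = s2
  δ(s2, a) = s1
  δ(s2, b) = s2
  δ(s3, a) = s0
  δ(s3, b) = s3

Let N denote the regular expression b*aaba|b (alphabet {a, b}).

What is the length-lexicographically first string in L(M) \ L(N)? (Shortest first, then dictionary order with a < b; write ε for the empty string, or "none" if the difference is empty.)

ab

The string ab is accepted by M but not by N.
No shorter string lies in the difference, and ab is the lexicographically first length-2 string in L(M) \ L(N).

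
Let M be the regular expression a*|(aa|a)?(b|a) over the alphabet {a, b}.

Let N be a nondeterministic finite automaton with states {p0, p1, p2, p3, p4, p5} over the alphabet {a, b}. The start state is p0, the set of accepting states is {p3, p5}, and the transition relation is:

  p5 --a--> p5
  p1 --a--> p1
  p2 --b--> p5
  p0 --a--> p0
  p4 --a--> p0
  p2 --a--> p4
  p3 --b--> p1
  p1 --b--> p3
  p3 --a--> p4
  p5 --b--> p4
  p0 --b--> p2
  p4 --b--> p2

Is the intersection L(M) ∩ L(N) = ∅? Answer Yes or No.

Yes

Converting the expression M to a DFA (subset construction, then merging equivalent states) gives the minimal DFA with states {m0, m1, m2, m3, m4, m5}, start state m0, accepting states {m0, m1, m2, m3, m5} and transitions m0: a→m1, b→m2; m1: a→m3, b→m2; m2: a→m4, b→m4; m3: a→m5, b→m2; m4: a→m4, b→m4; m5: a→m5, b→m4.
Exploring the product automaton M × N from the start pair (m0, p0), following both machines on each input symbol, reaches 9 state pairs: (m0, p0), (m1, p0), (m2, p2), (m3, p0), (m4, p4), (m4, p5), (m5, p0), (m4, p0), (m4, p2).
M accepts in {m0, m1, m2, m3, m5} and N accepts in {p3, p5}; no reachable pair has both components accepting, so no string drives both machines to acceptance simultaneously and L(M) ∩ L(N) = ∅.
So no string is accepted by both, and the intersection is empty.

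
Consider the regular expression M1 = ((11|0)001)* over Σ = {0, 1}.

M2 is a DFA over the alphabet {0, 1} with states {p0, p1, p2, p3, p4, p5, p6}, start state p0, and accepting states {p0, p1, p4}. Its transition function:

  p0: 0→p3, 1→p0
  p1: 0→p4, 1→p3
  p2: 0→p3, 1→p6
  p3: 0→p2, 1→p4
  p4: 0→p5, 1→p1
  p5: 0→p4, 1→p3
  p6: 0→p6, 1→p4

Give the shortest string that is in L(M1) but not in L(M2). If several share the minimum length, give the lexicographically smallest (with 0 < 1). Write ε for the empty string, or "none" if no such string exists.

The string 11001 is accepted by M1 but not by M2.
No shorter string lies in the difference, and 11001 is the lexicographically first length-5 string in L(M1) \ L(M2).

11001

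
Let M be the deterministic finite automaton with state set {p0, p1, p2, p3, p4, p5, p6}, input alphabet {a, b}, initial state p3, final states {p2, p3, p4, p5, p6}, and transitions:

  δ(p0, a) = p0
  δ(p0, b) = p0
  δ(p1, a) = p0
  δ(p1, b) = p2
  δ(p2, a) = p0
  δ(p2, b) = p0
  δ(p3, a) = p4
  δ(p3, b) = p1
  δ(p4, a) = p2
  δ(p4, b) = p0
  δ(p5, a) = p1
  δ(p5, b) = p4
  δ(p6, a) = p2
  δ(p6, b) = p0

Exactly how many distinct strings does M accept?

The useful subgraph on states {p1, p2, p3, p4} is acyclic, so L(M) is finite; the longest accepting path visits 3 useful states, giving maximum string length 2.
Counting accepting paths from p3 by length: 1 of length 0, 1 of length 1, 2 of length 2. Total 4.

4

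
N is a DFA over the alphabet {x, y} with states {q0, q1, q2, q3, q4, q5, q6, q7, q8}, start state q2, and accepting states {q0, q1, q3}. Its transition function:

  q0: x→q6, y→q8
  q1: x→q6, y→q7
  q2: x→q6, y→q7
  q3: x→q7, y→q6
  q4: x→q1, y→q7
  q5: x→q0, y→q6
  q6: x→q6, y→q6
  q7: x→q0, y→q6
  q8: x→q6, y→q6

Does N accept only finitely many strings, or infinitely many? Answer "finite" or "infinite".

finite

The useful states (reachable from q2 and able to reach an accepting state) are {q0, q2, q7}.
Restricted to these states the transition graph has no cycle, so every accepting path has bounded length and L is finite.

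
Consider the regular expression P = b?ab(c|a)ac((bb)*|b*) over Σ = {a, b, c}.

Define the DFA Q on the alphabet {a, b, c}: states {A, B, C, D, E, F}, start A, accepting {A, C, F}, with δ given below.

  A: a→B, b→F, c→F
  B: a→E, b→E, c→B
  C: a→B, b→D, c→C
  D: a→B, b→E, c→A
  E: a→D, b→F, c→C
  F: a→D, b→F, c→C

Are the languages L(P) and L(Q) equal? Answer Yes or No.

The string abaac is accepted by P but rejected by Q.
So L(P) ≠ L(Q).

No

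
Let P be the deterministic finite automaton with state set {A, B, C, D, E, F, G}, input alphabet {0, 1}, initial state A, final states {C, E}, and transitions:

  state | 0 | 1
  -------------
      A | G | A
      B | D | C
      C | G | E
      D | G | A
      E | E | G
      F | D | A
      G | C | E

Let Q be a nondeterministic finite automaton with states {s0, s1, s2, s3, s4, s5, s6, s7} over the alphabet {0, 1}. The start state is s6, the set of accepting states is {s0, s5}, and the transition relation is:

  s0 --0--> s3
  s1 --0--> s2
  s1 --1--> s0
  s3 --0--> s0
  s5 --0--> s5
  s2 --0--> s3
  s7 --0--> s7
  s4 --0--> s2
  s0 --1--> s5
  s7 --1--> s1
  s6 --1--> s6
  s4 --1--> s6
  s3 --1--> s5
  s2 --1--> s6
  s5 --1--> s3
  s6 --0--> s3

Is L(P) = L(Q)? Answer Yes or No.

Exploring the product automaton P × Q from the start pair (A, s6), following both machines on each input symbol, reaches 4 state pairs: (A, s6), (G, s3), (C, s0), (E, s5).
P accepts in {C, E} and Q accepts in {s0, s5}. In every reachable pair the two components are either both accepting — (C, s0), (E, s5) — or both non-accepting, so no string is accepted by exactly one of the machines: L(P) \ L(Q) and L(Q) \ L(P) are both empty.
Hence every string is accepted by P iff it is accepted by Q, and the two languages coincide.

Yes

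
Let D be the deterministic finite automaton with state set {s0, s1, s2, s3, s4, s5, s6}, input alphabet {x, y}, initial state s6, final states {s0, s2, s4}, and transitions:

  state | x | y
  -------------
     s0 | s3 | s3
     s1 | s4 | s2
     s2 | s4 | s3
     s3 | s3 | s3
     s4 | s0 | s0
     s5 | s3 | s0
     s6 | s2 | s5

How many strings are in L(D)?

5

The useful subgraph on states {s0, s2, s4, s5, s6} is acyclic, so L(D) is finite; the longest accepting path visits 4 useful states, giving maximum string length 3.
Counting accepting paths from s6 by length: 1 of length 1, 2 of length 2, 2 of length 3. Total 5.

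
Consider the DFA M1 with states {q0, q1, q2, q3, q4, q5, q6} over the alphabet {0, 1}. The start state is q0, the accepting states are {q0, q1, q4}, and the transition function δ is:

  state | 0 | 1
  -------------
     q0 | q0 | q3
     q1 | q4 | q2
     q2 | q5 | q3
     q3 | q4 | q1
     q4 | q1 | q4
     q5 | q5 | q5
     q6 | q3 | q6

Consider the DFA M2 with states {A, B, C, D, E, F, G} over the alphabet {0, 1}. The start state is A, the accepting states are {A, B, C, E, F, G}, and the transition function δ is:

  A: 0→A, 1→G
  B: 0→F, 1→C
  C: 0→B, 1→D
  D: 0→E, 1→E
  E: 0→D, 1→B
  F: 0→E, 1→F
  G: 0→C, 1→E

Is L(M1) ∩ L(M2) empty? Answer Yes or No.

No

The empty string ε is accepted by both M1 and M2.
Hence L(M1) ∩ L(M2) ≠ ∅.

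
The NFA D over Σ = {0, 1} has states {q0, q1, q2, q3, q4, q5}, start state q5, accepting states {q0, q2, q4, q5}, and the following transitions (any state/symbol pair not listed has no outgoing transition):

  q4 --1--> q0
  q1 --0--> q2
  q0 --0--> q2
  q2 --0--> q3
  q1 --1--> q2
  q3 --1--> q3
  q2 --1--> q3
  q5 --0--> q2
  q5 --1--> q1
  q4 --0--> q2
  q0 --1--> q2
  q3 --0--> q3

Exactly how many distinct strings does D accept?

4

The useful subgraph on states {q1, q2, q5} is acyclic, so L(D) is finite; the longest accepting path visits 3 useful states, giving maximum string length 2.
Counting accepting paths from q5 by length: 1 of length 0, 1 of length 1, 2 of length 2. Total 4.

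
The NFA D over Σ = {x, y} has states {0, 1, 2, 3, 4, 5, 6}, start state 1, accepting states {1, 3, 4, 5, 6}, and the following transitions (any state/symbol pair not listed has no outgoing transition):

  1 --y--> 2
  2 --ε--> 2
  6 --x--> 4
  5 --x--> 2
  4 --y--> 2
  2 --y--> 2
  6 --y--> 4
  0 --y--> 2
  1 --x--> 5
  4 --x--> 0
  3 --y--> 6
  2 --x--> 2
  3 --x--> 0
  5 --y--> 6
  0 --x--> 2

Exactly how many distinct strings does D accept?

The useful subgraph on states {1, 4, 5, 6} is acyclic, so L(D) is finite; the longest accepting path visits 4 useful states, giving maximum string length 3.
Counting accepting paths from 1 by length: 1 of length 0, 1 of length 1, 1 of length 2, 2 of length 3. Total 5.

5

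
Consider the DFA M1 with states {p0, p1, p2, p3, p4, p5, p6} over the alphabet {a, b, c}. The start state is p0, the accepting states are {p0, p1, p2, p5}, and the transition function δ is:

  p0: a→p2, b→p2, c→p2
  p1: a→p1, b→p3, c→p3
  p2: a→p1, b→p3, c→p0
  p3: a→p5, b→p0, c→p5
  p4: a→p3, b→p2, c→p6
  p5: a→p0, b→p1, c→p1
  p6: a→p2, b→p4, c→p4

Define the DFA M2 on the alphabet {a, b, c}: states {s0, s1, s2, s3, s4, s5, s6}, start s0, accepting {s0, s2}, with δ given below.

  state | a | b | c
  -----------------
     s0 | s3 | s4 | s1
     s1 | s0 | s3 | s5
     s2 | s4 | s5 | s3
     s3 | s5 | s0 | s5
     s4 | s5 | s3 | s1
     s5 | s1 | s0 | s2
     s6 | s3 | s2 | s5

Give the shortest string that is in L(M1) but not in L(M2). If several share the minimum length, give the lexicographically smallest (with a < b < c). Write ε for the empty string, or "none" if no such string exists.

a

The string a is accepted by M1 but not by M2.
No shorter string lies in the difference, and a is the lexicographically first length-1 string in L(M1) \ L(M2).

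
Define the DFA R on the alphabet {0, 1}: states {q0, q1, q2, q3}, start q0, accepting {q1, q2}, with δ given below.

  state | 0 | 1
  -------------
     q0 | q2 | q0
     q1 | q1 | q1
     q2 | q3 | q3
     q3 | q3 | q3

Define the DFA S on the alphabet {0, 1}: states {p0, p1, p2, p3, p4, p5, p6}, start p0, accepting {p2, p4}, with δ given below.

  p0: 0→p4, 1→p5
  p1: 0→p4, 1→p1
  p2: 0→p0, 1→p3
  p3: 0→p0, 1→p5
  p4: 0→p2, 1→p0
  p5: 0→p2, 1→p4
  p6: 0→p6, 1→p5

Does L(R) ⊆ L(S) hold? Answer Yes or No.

Exploring the product automaton R × S from the start pair (q0, p0), following both machines on each input symbol, reaches 10 state pairs: (q0, p0), (q2, p4), (q0, p5), (q3, p2), (q3, p0), (q2, p2), (q0, p4), (q3, p3), (q3, p4), (q3, p5).
R accepts in {q1, q2} and S accepts in {p2, p4}. The reachable pairs whose R-component is accepting are (q2, p4), (q2, p2); in each of them the S-component is accepting too, so the product for L(R) \ L(S) (R-component accepting, S-component rejecting) has no reachable accepting pair and the difference is empty.
Hence every string in L(R) is also in L(S).

Yes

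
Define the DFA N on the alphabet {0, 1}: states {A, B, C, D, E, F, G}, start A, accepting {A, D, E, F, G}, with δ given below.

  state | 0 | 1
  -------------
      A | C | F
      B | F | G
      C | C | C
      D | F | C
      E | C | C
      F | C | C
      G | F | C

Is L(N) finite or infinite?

The useful states (reachable from A and able to reach an accepting state) are {A, F}.
Restricted to these states the transition graph has no cycle, so every accepting path has bounded length and L is finite.

finite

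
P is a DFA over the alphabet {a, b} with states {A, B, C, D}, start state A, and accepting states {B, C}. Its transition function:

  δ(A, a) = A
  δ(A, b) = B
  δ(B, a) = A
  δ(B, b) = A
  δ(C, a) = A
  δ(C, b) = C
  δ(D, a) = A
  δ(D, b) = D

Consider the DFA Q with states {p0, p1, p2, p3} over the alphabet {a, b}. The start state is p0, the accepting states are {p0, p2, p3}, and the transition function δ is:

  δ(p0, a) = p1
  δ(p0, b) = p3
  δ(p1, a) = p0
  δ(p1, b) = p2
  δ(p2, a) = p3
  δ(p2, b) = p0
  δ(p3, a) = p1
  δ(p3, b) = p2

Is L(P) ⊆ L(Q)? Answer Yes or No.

Exploring the product automaton P × Q from the start pair (A, p0), following both machines on each input symbol, reaches 7 state pairs: (A, p0), (A, p1), (B, p3), (B, p2), (A, p2), (A, p3), (B, p0).
P accepts in {B, C} and Q accepts in {p0, p2, p3}. The reachable pairs whose P-component is accepting are (B, p3), (B, p2), (B, p0); in each of them the Q-component is accepting too, so the product for L(P) \ L(Q) (P-component accepting, Q-component rejecting) has no reachable accepting pair and the difference is empty.
Hence every string in L(P) is also in L(Q).

Yes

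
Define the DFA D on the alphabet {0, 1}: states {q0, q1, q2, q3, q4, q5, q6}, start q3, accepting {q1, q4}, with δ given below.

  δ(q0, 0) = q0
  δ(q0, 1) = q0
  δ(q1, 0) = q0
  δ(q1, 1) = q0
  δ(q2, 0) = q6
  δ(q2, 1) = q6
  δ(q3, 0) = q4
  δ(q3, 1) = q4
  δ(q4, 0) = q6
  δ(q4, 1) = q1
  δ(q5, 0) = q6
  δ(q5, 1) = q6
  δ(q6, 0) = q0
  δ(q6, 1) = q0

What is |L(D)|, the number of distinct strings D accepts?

4

The useful subgraph on states {q1, q3, q4} is acyclic, so L(D) is finite; the longest accepting path visits 3 useful states, giving maximum string length 2.
Counting accepting paths from q3 by length: 2 of length 1, 2 of length 2. Total 4.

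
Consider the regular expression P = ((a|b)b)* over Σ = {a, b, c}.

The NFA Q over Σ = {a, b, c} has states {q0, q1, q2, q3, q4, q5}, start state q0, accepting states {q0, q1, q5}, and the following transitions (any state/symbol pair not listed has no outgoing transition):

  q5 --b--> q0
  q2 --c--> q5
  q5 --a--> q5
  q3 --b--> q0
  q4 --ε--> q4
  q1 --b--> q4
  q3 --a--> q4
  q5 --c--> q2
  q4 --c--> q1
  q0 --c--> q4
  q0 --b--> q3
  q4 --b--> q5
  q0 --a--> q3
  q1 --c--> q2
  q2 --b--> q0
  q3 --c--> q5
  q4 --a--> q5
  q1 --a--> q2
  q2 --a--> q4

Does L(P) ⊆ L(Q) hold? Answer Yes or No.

Yes

Converting the expression P to a DFA (subset construction, then merging equivalent states) gives the minimal DFA with states {p0, p1, p2}, start state p0, accepting states {p0} and transitions p0: a→p1, b→p1, c→p2; p1: a→p2, b→p0, c→p2; p2: a→p2, b→p2, c→p2.
Exploring the product automaton P × Q from the start pair (p0, q0), following both machines on each input symbol, reaches 8 state pairs: (p0, q0), (p1, q3), (p2, q4), (p2, q5), (p2, q1), (p2, q0), (p2, q2), (p2, q3).
P accepts in {p0} and Q accepts in {q0, q1, q5}. The reachable pairs whose P-component is accepting are (p0, q0); in each of them the Q-component is accepting too, so the product for L(P) \ L(Q) (P-component accepting, Q-component rejecting) has no reachable accepting pair and the difference is empty.
Hence every string in L(P) is also in L(Q).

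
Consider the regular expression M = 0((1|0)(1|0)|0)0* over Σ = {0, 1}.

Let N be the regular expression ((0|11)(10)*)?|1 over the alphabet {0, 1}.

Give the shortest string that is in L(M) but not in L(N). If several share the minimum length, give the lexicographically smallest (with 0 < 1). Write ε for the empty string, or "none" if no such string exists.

The string 00 is accepted by M but not by N.
No shorter string lies in the difference, and 00 is the lexicographically first length-2 string in L(M) \ L(N).

00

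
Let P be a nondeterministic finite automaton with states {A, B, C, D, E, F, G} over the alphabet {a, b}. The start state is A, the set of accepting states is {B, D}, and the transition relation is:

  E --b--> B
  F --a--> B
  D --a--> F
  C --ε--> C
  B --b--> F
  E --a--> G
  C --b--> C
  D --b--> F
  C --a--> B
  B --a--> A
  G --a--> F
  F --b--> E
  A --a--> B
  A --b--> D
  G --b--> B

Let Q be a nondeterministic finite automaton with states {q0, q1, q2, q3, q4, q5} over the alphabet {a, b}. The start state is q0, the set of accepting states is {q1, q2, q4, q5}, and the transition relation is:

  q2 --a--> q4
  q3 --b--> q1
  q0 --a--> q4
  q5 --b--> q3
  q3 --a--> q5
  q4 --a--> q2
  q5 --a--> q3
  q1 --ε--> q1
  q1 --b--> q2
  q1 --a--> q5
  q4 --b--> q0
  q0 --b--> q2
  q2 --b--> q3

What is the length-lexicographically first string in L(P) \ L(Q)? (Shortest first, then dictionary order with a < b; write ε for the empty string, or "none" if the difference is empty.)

aab

The string aab is accepted by P but not by Q.
No shorter string lies in the difference, and aab is the lexicographically first length-3 string in L(P) \ L(Q).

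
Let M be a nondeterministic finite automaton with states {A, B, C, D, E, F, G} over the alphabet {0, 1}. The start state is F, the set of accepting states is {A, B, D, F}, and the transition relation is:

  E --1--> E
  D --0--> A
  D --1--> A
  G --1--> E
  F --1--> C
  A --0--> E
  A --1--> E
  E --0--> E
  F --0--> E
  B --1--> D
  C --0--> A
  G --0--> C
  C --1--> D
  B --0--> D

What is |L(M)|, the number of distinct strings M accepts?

5

The useful subgraph on states {A, C, D, F} is acyclic, so L(M) is finite; the longest accepting path visits 4 useful states, giving maximum string length 3.
Counting accepting paths from F by length: 1 of length 0, 2 of length 2, 2 of length 3. Total 5.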